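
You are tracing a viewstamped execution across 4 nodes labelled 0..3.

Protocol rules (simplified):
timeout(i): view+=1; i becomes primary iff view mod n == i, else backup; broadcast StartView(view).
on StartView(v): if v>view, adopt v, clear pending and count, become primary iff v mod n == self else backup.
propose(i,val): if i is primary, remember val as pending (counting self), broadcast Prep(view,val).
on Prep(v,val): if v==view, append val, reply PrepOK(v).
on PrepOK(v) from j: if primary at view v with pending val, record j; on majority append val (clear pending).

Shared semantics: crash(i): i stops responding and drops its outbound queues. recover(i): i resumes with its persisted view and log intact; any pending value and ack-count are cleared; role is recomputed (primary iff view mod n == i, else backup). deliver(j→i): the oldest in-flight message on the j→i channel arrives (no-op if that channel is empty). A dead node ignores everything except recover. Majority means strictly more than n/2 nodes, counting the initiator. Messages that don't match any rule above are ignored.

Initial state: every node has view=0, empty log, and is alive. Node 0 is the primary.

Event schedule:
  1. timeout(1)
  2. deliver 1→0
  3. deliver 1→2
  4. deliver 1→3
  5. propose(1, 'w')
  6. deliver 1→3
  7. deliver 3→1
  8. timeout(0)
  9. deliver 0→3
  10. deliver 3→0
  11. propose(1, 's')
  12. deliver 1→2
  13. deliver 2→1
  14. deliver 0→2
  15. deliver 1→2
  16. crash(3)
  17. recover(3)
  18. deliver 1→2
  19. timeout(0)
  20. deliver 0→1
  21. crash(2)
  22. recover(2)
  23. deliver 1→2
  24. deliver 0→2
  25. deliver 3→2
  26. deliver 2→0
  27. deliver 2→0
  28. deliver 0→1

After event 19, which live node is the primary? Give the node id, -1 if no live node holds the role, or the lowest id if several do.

step 1 timeout(1): 1={prim,v=1,log=-}
step 2 deliver 1→0: 0={back,v=1,log=-}
step 3 deliver 1→2: 2={back,v=1,log=-}
step 4 deliver 1→3: 3={back,v=1,log=-}
step 5 propose(1,'w'): —
step 6 deliver 1→3: 3={back,v=1,log=w}
step 7 deliver 3→1: —
step 8 timeout(0): 0={back,v=2,log=-}
step 9 deliver 0→3: 3={back,v=2,log=w}
step 10 deliver 3→0: —
step 11 propose(1,'s'): —
step 12 deliver 1→2: 2={back,v=1,log=w}
step 13 deliver 2→1: —
step 14 deliver 0→2: 2={prim,v=2,log=w}
step 15 deliver 1→2: —
step 16 crash(3): 3={✗back,v=2,log=w}
step 17 recover(3): 3={back,v=2,log=w}
step 18 deliver 1→2: —
step 19 timeout(0): 0={back,v=3,log=-}

1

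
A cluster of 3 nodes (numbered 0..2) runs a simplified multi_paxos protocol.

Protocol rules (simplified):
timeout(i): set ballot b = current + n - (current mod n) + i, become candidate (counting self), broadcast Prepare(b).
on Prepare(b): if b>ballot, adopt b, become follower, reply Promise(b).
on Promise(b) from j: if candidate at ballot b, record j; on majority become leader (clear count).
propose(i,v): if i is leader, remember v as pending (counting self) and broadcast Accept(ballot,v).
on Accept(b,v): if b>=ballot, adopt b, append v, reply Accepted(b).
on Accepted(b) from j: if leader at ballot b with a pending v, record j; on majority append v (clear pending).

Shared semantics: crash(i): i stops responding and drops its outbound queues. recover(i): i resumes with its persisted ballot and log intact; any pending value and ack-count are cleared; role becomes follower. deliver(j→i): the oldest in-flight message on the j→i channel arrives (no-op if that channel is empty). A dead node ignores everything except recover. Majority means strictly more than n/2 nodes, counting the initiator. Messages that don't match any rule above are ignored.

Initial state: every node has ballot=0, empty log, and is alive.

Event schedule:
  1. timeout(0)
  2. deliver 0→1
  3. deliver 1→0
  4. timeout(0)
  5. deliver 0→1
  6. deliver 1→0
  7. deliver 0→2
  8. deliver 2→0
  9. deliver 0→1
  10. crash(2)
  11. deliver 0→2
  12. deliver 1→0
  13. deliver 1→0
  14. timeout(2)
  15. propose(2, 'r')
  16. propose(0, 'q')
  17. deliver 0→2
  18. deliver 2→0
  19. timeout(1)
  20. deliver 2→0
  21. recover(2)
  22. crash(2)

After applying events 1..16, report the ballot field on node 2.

after 1 — timeout(0): n0:cand/b3/[-]
after 2 — deliver 0→1: n1:foll/b3/[-]
after 3 — deliver 1→0: n0:lead/b3/[-]
after 4 — timeout(0): n0:cand/b6/[-]
after 5 — deliver 0→1: n1:foll/b6/[-]
after 6 — deliver 1→0: n0:lead/b6/[-]
after 7 — deliver 0→2: n2:foll/b3/[-]
after 8 — deliver 2→0: ·
after 9 — deliver 0→1: ·
after 10 — crash(2): n2:✗foll/b3/[-]
after 11 — deliver 0→2: ·
after 12 — deliver 1→0: ·
after 13 — deliver 1→0: ·
after 14 — timeout(2): ·
after 15 — propose(2,'r'): ·
after 16 — propose(0,'q'): ·

3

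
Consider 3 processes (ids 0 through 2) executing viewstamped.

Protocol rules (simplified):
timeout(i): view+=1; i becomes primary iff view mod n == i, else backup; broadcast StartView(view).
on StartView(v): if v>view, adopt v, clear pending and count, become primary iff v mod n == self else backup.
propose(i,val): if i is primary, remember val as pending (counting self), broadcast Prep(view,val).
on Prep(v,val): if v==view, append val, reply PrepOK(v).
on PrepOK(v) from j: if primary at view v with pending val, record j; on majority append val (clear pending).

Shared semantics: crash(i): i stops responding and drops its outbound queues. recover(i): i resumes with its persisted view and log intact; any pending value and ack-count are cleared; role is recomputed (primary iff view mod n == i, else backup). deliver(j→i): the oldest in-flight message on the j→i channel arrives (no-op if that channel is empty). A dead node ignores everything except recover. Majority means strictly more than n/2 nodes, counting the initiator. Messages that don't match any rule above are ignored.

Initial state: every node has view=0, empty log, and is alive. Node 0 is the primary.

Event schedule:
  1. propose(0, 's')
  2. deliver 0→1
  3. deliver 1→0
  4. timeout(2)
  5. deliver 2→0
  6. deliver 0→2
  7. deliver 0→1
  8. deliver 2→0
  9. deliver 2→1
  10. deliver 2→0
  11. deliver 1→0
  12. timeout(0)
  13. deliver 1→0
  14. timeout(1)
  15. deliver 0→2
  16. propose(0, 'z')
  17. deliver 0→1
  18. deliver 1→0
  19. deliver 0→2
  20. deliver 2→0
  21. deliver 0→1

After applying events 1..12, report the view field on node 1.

1

[1] propose(0,'s') → ∅
[2] deliver 0→1 → N1(back v0 [s])
[3] deliver 1→0 → N0(prim v0 [s])
[4] timeout(2) → N2(back v1 [-])
[5] deliver 2→0 → N0(back v1 [s])
[6] deliver 0→2 → ∅
[7] deliver 0→1 → ∅
[8] deliver 2→0 → ∅
[9] deliver 2→1 → N1(prim v1 [s])
[10] deliver 2→0 → ∅
[11] deliver 1→0 → ∅
[12] timeout(0) → N0(back v2 [s])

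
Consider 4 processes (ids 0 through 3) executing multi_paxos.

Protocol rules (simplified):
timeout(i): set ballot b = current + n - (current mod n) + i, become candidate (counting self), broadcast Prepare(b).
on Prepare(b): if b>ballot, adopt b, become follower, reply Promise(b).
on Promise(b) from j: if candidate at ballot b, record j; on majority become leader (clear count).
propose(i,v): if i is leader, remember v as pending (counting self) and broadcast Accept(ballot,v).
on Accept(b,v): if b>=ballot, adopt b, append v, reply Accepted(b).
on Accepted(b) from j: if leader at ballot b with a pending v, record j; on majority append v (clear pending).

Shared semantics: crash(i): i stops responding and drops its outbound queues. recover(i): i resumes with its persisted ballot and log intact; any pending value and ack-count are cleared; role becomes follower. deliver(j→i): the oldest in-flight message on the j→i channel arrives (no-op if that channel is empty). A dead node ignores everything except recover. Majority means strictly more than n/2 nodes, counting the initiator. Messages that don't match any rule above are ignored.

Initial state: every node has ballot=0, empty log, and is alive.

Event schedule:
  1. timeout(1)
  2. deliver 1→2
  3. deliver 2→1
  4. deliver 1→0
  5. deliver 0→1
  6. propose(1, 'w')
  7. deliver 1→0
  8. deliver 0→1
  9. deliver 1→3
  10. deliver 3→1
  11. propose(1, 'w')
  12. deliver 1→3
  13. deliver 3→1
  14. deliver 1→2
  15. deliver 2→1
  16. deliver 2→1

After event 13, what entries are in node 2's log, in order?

empty

1. timeout(1):  <1:cand b5 ->
2. deliver 1→2:  <2:foll b5 ->
3. deliver 2→1:  nop
4. deliver 1→0:  <0:foll b5 ->
5. deliver 0→1:  <1:lead b5 ->
6. propose(1,'w'):  nop
7. deliver 1→0:  <0:foll b5 w>
8. deliver 0→1:  nop
9. deliver 1→3:  <3:foll b5 ->
10. deliver 3→1:  nop
11. propose(1,'w'):  nop
12. deliver 1→3:  <3:foll b5 w>
13. deliver 3→1:  nop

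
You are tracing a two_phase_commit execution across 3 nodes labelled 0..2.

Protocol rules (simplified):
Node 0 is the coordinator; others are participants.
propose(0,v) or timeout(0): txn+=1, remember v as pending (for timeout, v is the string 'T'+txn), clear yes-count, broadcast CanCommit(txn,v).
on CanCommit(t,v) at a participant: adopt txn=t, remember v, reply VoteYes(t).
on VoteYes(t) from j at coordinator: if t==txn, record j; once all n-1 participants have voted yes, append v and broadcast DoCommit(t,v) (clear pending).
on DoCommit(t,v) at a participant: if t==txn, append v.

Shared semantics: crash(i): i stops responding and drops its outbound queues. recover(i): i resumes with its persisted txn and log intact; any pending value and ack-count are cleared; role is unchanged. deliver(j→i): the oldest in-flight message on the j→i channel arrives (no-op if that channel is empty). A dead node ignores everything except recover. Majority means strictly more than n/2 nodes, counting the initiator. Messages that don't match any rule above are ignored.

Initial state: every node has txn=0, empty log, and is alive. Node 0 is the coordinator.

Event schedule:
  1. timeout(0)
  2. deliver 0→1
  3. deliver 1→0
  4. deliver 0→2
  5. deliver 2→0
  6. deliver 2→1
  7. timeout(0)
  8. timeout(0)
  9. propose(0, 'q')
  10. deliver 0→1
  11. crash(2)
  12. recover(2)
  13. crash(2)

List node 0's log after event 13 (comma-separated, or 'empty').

1. timeout(0):  <0:coor t1 ->
2. deliver 0→1:  <1:part t1 ->
3. deliver 1→0:  nop
4. deliver 0→2:  <2:part t1 ->
5. deliver 2→0:  <0:coor t1 T1>
6. deliver 2→1:  nop
7. timeout(0):  <0:coor t2 T1>
8. timeout(0):  <0:coor t3 T1>
9. propose(0,'q'):  <0:coor t4 T1>
10. deliver 0→1:  <1:part t1 T1>
11. crash(2):  <2:✗part t1 ->
12. recover(2):  <2:part t1 ->
13. crash(2):  <2:✗part t1 ->

T1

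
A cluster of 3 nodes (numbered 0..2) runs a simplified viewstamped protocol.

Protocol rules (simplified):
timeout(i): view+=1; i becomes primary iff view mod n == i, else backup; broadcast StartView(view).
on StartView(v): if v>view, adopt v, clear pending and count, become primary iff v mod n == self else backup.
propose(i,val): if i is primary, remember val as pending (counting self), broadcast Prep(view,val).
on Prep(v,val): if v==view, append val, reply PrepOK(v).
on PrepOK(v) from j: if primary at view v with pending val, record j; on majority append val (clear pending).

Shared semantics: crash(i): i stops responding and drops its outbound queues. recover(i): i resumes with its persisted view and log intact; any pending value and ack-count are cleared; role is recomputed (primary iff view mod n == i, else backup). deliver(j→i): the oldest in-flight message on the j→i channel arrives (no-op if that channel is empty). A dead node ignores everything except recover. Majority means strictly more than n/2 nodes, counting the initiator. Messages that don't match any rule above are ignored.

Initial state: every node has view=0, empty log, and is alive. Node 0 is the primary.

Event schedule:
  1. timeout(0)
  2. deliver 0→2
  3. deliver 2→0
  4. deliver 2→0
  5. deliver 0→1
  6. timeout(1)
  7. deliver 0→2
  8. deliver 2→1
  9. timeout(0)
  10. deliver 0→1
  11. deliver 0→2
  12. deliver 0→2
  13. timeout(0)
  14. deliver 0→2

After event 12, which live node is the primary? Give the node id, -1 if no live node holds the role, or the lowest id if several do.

[1] timeout(0) → N0(back v1 [-])
[2] deliver 0→2 → N2(back v1 [-])
[3] deliver 2→0 → ∅
[4] deliver 2→0 → ∅
[5] deliver 0→1 → N1(prim v1 [-])
[6] timeout(1) → N1(back v2 [-])
[7] deliver 0→2 → ∅
[8] deliver 2→1 → ∅
[9] timeout(0) → N0(back v2 [-])
[10] deliver 0→1 → ∅
[11] deliver 0→2 → N2(prim v2 [-])
[12] deliver 0→2 → ∅

2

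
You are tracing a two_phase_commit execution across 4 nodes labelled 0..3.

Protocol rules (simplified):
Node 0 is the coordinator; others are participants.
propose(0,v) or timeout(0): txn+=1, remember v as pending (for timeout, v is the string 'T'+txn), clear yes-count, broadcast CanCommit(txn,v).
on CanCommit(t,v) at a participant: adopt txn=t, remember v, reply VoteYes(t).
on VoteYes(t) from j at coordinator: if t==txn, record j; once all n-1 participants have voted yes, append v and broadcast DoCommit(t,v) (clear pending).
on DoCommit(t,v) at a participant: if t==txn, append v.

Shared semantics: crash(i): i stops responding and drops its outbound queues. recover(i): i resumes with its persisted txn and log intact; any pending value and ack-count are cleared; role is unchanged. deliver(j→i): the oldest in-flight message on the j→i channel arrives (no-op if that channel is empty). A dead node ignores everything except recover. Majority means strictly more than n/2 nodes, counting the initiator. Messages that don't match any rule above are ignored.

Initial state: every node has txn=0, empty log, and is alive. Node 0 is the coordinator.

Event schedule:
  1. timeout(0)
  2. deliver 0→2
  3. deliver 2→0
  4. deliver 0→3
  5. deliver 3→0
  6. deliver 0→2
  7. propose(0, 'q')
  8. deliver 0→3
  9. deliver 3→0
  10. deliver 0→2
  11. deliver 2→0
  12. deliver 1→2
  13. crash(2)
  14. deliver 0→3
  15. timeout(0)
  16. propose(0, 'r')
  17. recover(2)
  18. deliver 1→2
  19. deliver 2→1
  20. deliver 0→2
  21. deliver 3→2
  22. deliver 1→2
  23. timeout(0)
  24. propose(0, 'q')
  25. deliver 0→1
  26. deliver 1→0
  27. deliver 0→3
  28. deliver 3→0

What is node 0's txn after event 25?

6

[1] timeout(0) → N0(coor t1 [-])
[2] deliver 0→2 → N2(part t1 [-])
[3] deliver 2→0 → ∅
[4] deliver 0→3 → N3(part t1 [-])
[5] deliver 3→0 → ∅
[6] deliver 0→2 → ∅
[7] propose(0,'q') → N0(coor t2 [-])
[8] deliver 0→3 → N3(part t2 [-])
[9] deliver 3→0 → ∅
[10] deliver 0→2 → N2(part t2 [-])
[11] deliver 2→0 → ∅
[12] deliver 1→2 → ∅
[13] crash(2) → N2(✗part t2 [-])
[14] deliver 0→3 → ∅
[15] timeout(0) → N0(coor t3 [-])
[16] propose(0,'r') → N0(coor t4 [-])
[17] recover(2) → N2(part t2 [-])
[18] deliver 1→2 → ∅
[19] deliver 2→1 → ∅
[20] deliver 0→2 → N2(part t3 [-])
[21] deliver 3→2 → ∅
[22] deliver 1→2 → ∅
[23] timeout(0) → N0(coor t5 [-])
[24] propose(0,'q') → N0(coor t6 [-])
[25] deliver 0→1 → N1(part t1 [-])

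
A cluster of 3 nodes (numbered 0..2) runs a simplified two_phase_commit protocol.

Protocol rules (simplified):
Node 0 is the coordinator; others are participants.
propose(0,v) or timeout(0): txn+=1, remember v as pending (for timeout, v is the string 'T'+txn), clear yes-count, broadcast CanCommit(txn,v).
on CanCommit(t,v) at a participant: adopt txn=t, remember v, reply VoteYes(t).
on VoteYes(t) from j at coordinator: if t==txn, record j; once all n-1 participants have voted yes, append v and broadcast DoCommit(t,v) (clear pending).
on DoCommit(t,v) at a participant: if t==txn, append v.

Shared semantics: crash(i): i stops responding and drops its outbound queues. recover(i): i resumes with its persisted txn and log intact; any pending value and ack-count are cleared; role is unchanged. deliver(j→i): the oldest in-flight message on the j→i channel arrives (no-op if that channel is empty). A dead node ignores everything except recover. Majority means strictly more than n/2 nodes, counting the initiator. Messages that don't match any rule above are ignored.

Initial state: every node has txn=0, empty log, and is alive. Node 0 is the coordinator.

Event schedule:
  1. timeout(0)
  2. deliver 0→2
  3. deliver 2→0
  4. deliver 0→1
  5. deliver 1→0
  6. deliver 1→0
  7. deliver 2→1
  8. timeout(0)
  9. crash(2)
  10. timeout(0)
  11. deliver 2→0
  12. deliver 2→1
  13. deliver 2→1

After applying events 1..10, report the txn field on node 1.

e1 timeout(0): 0[coor,t=1,-]
e2 deliver 0→2: 2[part,t=1,-]
e3 deliver 2→0: ·
e4 deliver 0→1: 1[part,t=1,-]
e5 deliver 1→0: 0[coor,t=1,T1]
e6 deliver 1→0: ·
e7 deliver 2→1: ·
e8 timeout(0): 0[coor,t=2,T1]
e9 crash(2): 2[✗part,t=1,-]
e10 timeout(0): 0[coor,t=3,T1]

1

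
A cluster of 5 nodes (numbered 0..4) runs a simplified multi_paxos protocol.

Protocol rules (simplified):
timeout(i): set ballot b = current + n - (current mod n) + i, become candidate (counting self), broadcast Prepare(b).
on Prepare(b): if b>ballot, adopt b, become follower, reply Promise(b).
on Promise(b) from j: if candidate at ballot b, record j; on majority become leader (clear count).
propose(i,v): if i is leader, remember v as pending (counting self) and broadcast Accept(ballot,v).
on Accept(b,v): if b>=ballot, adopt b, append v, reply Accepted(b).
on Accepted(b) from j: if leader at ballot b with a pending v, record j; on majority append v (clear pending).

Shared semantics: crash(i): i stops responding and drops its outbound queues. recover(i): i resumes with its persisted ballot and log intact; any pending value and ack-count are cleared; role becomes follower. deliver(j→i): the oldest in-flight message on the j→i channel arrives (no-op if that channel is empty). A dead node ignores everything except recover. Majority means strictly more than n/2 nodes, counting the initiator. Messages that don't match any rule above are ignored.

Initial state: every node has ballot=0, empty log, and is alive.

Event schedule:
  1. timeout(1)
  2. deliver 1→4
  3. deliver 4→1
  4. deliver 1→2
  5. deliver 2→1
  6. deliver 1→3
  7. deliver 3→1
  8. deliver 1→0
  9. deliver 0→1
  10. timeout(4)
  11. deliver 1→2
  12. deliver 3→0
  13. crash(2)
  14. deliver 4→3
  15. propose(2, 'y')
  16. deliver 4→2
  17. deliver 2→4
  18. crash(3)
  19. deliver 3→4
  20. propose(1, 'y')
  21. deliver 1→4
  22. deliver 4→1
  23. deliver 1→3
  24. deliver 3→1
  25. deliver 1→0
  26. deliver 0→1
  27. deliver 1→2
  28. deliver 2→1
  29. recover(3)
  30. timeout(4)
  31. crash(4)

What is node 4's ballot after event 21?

after 1 — timeout(1): n1:cand/b6/[-]
after 2 — deliver 1→4: n4:foll/b6/[-]
after 3 — deliver 4→1: ·
after 4 — deliver 1→2: n2:foll/b6/[-]
after 5 — deliver 2→1: n1:lead/b6/[-]
after 6 — deliver 1→3: n3:foll/b6/[-]
after 7 — deliver 3→1: ·
after 8 — deliver 1→0: n0:foll/b6/[-]
after 9 — deliver 0→1: ·
after 10 — timeout(4): n4:cand/b14/[-]
after 11 — deliver 1→2: ·
after 12 — deliver 3→0: ·
after 13 — crash(2): n2:✗foll/b6/[-]
after 14 — deliver 4→3: n3:foll/b14/[-]
after 15 — propose(2,'y'): ·
after 16 — deliver 4→2: ·
after 17 — deliver 2→4: ·
after 18 — crash(3): n3:✗foll/b14/[-]
after 19 — deliver 3→4: ·
after 20 — propose(1,'y'): ·
after 21 — deliver 1→4: ·

14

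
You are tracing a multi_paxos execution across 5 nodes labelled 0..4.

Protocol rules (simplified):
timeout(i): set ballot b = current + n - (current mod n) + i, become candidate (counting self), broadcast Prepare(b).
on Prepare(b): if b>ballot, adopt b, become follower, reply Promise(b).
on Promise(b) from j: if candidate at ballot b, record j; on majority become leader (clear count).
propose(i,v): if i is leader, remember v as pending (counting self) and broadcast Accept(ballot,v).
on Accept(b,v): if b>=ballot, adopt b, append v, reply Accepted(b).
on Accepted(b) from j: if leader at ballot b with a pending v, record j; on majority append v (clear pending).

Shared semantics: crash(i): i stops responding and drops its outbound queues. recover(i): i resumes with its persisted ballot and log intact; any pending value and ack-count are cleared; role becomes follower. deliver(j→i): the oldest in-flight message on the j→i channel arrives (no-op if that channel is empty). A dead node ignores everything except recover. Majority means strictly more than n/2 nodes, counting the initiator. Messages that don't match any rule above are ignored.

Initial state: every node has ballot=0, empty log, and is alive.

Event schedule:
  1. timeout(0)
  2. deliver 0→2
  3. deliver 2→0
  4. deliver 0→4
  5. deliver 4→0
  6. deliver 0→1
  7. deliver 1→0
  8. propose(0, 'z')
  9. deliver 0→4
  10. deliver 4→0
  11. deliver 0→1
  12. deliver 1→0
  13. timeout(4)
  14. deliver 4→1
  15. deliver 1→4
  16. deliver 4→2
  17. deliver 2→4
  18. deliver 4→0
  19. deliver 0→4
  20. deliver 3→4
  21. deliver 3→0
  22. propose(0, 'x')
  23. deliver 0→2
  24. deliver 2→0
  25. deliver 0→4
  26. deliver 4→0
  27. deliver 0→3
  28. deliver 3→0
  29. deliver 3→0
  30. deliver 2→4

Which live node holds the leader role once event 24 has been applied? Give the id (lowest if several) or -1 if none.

after 1 — timeout(0): n0:cand/b5/[-]
after 2 — deliver 0→2: n2:foll/b5/[-]
after 3 — deliver 2→0: ·
after 4 — deliver 0→4: n4:foll/b5/[-]
after 5 — deliver 4→0: n0:lead/b5/[-]
after 6 — deliver 0→1: n1:foll/b5/[-]
after 7 — deliver 1→0: ·
after 8 — propose(0,'z'): ·
after 9 — deliver 0→4: n4:foll/b5/[z]
after 10 — deliver 4→0: ·
after 11 — deliver 0→1: n1:foll/b5/[z]
after 12 — deliver 1→0: n0:lead/b5/[z]
after 13 — timeout(4): n4:cand/b14/[z]
after 14 — deliver 4→1: n1:foll/b14/[z]
after 15 — deliver 1→4: ·
after 16 — deliver 4→2: n2:foll/b14/[-]
after 17 — deliver 2→4: n4:lead/b14/[z]
after 18 — deliver 4→0: n0:foll/b14/[z]
after 19 — deliver 0→4: ·
after 20 — deliver 3→4: ·
after 21 — deliver 3→0: ·
after 22 — propose(0,'x'): ·
after 23 — deliver 0→2: ·
after 24 — deliver 2→0: ·

4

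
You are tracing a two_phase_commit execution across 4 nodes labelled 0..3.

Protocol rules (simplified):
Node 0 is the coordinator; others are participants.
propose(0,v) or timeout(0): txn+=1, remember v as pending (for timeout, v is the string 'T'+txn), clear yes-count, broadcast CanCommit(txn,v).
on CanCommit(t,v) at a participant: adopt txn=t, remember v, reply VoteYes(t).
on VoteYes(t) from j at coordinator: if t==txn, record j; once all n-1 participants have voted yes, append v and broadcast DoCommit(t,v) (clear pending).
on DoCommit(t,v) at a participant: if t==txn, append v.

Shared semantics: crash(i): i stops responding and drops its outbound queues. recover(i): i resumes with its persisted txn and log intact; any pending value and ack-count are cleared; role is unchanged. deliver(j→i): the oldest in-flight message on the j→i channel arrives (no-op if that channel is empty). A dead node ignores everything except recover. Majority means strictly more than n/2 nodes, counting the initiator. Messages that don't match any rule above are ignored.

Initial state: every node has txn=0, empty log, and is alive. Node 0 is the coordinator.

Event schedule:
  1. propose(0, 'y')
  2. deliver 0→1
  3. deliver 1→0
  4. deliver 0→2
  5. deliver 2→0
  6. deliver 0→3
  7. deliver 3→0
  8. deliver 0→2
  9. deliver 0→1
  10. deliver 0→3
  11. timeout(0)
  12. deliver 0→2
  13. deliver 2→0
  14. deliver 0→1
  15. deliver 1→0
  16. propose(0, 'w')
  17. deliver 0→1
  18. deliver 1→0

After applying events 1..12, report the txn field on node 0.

2

[1] propose(0,'y') → N0(coor t1 [-])
[2] deliver 0→1 → N1(part t1 [-])
[3] deliver 1→0 → ∅
[4] deliver 0→2 → N2(part t1 [-])
[5] deliver 2→0 → ∅
[6] deliver 0→3 → N3(part t1 [-])
[7] deliver 3→0 → N0(coor t1 [y])
[8] deliver 0→2 → N2(part t1 [y])
[9] deliver 0→1 → N1(part t1 [y])
[10] deliver 0→3 → N3(part t1 [y])
[11] timeout(0) → N0(coor t2 [y])
[12] deliver 0→2 → N2(part t2 [y])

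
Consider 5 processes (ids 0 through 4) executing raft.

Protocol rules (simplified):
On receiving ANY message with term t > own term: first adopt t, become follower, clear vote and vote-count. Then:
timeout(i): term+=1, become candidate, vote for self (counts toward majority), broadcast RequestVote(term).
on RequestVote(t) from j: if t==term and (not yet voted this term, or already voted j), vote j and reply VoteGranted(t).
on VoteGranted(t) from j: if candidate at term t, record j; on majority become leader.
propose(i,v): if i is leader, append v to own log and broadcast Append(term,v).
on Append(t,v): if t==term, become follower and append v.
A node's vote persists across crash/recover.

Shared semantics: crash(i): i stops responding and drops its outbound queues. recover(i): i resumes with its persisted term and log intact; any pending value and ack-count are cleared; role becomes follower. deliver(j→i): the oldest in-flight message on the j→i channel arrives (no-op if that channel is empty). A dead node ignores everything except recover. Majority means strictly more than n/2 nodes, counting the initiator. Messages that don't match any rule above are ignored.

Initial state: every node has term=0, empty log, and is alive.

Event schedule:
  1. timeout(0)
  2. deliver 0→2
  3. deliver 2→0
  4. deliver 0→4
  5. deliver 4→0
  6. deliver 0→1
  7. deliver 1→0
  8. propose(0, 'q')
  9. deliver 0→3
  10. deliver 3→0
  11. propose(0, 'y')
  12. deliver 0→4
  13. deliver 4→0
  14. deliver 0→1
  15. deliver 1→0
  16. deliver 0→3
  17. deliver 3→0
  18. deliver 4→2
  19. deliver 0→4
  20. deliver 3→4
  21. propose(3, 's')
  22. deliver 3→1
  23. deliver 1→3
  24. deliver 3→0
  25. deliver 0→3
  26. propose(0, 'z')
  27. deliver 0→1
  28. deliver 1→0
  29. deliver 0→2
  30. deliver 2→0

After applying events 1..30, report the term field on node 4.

after 1 — timeout(0): n0:cand/t1/[-]
after 2 — deliver 0→2: n2:foll/t1/[-]
after 3 — deliver 2→0: ·
after 4 — deliver 0→4: n4:foll/t1/[-]
after 5 — deliver 4→0: n0:lead/t1/[-]
after 6 — deliver 0→1: n1:foll/t1/[-]
after 7 — deliver 1→0: ·
after 8 — propose(0,'q'): n0:lead/t1/[q]
after 9 — deliver 0→3: n3:foll/t1/[-]
after 10 — deliver 3→0: ·
after 11 — propose(0,'y'): n0:lead/t1/[q,y]
after 12 — deliver 0→4: n4:foll/t1/[q]
after 13 — deliver 4→0: ·
after 14 — deliver 0→1: n1:foll/t1/[q]
after 15 — deliver 1→0: ·
after 16 — deliver 0→3: n3:foll/t1/[q]
after 17 — deliver 3→0: ·
after 18 — deliver 4→2: ·
after 19 — deliver 0→4: n4:foll/t1/[q,y]
after 20 — deliver 3→4: ·
after 21 — propose(3,'s'): ·
after 22 — deliver 3→1: ·
after 23 — deliver 1→3: ·
after 24 — deliver 3→0: ·
after 25 — deliver 0→3: n3:foll/t1/[q,y]
after 26 — propose(0,'z'): n0:lead/t1/[q,y,z]
after 27 — deliver 0→1: n1:foll/t1/[q,y]
after 28 — deliver 1→0: ·
after 29 — deliver 0→2: n2:foll/t1/[q]
after 30 — deliver 2→0: ·

1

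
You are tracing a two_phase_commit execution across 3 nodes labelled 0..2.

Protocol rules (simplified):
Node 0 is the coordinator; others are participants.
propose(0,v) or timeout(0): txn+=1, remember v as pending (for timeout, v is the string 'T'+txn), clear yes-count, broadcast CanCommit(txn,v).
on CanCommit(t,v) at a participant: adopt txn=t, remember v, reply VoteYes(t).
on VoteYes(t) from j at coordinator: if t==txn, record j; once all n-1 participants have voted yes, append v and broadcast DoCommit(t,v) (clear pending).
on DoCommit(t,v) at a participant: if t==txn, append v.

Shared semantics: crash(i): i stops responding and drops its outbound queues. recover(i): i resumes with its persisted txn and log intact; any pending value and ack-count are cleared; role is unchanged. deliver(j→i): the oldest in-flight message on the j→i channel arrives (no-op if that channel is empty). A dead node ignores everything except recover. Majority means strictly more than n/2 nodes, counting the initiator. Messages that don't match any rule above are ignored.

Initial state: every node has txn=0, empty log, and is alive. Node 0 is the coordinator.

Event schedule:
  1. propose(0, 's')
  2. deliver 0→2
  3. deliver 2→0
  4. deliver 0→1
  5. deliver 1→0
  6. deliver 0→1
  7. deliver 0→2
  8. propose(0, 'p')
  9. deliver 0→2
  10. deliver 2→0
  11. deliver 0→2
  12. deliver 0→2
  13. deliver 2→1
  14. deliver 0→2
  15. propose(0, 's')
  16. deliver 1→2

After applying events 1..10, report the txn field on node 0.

step 1 propose(0,'s'): 0={coor,t=1,log=-}
step 2 deliver 0→2: 2={part,t=1,log=-}
step 3 deliver 2→0: —
step 4 deliver 0→1: 1={part,t=1,log=-}
step 5 deliver 1→0: 0={coor,t=1,log=s}
step 6 deliver 0→1: 1={part,t=1,log=s}
step 7 deliver 0→2: 2={part,t=1,log=s}
step 8 propose(0,'p'): 0={coor,t=2,log=s}
step 9 deliver 0→2: 2={part,t=2,log=s}
step 10 deliver 2→0: —

2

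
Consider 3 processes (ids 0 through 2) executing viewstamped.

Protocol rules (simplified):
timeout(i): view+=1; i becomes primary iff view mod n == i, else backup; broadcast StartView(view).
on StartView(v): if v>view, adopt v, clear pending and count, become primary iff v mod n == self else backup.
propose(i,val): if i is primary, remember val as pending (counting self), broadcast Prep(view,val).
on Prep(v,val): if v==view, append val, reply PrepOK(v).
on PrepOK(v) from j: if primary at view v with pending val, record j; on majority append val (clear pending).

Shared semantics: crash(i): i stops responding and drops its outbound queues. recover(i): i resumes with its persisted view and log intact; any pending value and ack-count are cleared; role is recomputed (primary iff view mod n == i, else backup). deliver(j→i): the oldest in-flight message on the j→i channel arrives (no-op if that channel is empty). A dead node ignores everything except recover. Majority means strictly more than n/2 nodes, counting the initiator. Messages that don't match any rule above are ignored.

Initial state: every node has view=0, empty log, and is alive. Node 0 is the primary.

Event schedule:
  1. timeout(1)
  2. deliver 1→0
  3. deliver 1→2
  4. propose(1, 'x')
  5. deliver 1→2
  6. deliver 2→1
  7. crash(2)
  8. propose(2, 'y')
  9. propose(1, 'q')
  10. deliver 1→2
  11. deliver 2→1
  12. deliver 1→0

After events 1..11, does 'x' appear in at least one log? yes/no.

yes

step 1 timeout(1): 1={prim,v=1,log=-}
step 2 deliver 1→0: 0={back,v=1,log=-}
step 3 deliver 1→2: 2={back,v=1,log=-}
step 4 propose(1,'x'): —
step 5 deliver 1→2: 2={back,v=1,log=x}
step 6 deliver 2→1: 1={prim,v=1,log=x}
step 7 crash(2): 2={✗back,v=1,log=x}
step 8 propose(2,'y'): —
step 9 propose(1,'q'): —
step 10 deliver 1→2: —
step 11 deliver 2→1: —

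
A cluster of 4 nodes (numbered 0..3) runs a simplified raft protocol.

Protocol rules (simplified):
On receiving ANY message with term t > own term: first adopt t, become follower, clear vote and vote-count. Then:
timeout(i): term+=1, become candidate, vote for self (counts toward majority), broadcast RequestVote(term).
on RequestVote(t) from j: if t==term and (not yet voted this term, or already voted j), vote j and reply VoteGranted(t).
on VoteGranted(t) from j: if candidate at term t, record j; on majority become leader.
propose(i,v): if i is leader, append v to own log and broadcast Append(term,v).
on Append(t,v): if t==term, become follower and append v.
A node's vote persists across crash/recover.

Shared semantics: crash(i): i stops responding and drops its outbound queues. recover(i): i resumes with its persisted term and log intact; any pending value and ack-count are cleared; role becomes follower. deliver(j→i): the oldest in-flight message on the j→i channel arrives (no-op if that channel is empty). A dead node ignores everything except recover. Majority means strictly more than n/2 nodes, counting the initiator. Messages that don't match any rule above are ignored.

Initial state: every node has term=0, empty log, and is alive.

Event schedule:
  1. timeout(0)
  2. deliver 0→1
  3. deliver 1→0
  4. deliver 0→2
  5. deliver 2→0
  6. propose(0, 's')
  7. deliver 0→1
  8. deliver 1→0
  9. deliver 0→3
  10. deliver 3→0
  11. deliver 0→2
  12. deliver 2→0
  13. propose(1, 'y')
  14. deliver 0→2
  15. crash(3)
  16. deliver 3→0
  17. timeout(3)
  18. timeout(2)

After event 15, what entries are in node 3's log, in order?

empty

[1] timeout(0) → N0(cand t1 [-])
[2] deliver 0→1 → N1(foll t1 [-])
[3] deliver 1→0 → ∅
[4] deliver 0→2 → N2(foll t1 [-])
[5] deliver 2→0 → N0(lead t1 [-])
[6] propose(0,'s') → N0(lead t1 [s])
[7] deliver 0→1 → N1(foll t1 [s])
[8] deliver 1→0 → ∅
[9] deliver 0→3 → N3(foll t1 [-])
[10] deliver 3→0 → ∅
[11] deliver 0→2 → N2(foll t1 [s])
[12] deliver 2→0 → ∅
[13] propose(1,'y') → ∅
[14] deliver 0→2 → ∅
[15] crash(3) → N3(✗foll t1 [-])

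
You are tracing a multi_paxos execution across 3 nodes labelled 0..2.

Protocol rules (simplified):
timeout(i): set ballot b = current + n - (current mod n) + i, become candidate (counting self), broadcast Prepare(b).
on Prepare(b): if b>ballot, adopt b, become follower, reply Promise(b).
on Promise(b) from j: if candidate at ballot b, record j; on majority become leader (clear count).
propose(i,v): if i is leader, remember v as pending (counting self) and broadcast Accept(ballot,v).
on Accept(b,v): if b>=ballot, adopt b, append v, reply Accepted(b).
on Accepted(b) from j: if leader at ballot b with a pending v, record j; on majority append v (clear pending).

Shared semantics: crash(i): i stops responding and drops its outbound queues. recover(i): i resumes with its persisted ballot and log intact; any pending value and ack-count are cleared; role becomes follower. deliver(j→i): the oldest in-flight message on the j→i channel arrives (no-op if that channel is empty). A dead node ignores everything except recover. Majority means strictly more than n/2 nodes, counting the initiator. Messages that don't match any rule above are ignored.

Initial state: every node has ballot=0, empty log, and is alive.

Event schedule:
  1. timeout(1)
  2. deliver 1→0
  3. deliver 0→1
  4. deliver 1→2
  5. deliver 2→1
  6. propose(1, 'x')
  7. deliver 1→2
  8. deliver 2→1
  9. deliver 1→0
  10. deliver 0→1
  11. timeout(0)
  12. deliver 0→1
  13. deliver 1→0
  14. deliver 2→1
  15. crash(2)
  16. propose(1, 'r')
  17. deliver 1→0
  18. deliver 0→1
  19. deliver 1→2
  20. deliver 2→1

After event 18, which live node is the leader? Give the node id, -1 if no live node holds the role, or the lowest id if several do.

1. timeout(1):  <1:cand b4 ->
2. deliver 1→0:  <0:foll b4 ->
3. deliver 0→1:  <1:lead b4 ->
4. deliver 1→2:  <2:foll b4 ->
5. deliver 2→1:  nop
6. propose(1,'x'):  nop
7. deliver 1→2:  <2:foll b4 x>
8. deliver 2→1:  <1:lead b4 x>
9. deliver 1→0:  <0:foll b4 x>
10. deliver 0→1:  nop
11. timeout(0):  <0:cand b6 x>
12. deliver 0→1:  <1:foll b6 x>
13. deliver 1→0:  <0:lead b6 x>
14. deliver 2→1:  nop
15. crash(2):  <2:✗foll b4 x>
16. propose(1,'r'):  nop
17. deliver 1→0:  nop
18. deliver 0→1:  nop

0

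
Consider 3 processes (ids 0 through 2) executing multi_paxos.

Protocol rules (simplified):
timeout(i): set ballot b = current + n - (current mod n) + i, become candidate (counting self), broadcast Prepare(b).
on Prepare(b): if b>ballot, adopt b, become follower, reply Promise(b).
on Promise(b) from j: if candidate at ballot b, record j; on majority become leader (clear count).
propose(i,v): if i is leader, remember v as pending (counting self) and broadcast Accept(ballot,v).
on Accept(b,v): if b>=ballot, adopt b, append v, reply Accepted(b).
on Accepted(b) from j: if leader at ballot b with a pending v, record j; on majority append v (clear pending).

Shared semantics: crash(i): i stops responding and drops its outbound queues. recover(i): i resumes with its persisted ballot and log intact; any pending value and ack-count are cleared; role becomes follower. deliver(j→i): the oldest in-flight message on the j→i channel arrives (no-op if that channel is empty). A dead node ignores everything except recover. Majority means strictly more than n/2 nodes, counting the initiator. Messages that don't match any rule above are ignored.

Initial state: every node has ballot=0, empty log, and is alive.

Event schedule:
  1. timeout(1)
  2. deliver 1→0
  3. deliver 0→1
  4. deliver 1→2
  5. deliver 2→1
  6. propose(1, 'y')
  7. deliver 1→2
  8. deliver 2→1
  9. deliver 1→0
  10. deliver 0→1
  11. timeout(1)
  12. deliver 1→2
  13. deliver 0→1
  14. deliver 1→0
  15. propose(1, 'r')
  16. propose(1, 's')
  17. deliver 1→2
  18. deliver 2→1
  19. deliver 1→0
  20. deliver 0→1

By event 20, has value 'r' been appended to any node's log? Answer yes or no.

no

e1 timeout(1): 1[cand,b=4,-]
e2 deliver 1→0: 0[foll,b=4,-]
e3 deliver 0→1: 1[lead,b=4,-]
e4 deliver 1→2: 2[foll,b=4,-]
e5 deliver 2→1: ·
e6 propose(1,'y'): ·
e7 deliver 1→2: 2[foll,b=4,y]
e8 deliver 2→1: 1[lead,b=4,y]
e9 deliver 1→0: 0[foll,b=4,y]
e10 deliver 0→1: ·
e11 timeout(1): 1[cand,b=7,y]
e12 deliver 1→2: 2[foll,b=7,y]
e13 deliver 0→1: ·
e14 deliver 1→0: 0[foll,b=7,y]
e15 propose(1,'r'): ·
e16 propose(1,'s'): ·
e17 deliver 1→2: ·
e18 deliver 2→1: 1[lead,b=7,y]
e19 deliver 1→0: ·
e20 deliver 0→1: ·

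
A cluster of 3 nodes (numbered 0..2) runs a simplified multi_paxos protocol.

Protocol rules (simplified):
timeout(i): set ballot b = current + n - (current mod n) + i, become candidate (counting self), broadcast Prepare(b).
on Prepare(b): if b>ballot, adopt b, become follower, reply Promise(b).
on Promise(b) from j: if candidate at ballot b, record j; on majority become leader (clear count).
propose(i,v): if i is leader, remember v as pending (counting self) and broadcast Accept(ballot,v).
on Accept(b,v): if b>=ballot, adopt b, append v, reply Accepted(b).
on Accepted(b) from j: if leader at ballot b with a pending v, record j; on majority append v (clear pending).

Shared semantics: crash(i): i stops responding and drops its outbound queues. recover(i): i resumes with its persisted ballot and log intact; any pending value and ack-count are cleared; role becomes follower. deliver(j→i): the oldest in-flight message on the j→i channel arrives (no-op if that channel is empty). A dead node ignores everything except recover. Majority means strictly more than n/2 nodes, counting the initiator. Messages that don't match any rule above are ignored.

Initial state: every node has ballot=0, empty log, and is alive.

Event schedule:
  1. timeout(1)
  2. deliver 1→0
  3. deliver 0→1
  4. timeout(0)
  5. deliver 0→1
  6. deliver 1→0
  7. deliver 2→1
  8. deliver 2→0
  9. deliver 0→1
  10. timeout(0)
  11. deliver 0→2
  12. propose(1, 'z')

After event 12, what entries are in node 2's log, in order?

[1] timeout(1) → N1(cand b4 [-])
[2] deliver 1→0 → N0(foll b4 [-])
[3] deliver 0→1 → N1(lead b4 [-])
[4] timeout(0) → N0(cand b6 [-])
[5] deliver 0→1 → N1(foll b6 [-])
[6] deliver 1→0 → N0(lead b6 [-])
[7] deliver 2→1 → ∅
[8] deliver 2→0 → ∅
[9] deliver 0→1 → ∅
[10] timeout(0) → N0(cand b9 [-])
[11] deliver 0→2 → N2(foll b6 [-])
[12] propose(1,'z') → ∅

empty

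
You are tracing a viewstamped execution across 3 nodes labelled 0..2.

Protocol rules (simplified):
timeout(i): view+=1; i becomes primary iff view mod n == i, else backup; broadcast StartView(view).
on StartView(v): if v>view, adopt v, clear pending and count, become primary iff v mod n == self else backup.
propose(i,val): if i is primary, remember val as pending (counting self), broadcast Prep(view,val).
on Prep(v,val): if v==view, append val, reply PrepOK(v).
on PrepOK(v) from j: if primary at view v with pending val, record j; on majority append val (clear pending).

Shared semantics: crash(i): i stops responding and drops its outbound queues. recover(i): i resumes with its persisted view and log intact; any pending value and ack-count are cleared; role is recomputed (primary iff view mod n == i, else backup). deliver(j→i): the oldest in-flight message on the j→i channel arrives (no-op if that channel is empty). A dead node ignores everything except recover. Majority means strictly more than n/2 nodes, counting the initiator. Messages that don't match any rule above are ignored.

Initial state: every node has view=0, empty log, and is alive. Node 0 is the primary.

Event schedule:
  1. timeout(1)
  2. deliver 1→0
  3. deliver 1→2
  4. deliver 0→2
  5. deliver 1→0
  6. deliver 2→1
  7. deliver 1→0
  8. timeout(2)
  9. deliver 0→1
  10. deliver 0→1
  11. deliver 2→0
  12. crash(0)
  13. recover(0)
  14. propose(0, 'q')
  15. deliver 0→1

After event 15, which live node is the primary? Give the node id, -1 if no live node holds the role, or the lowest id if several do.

1

step 1 timeout(1): 1={prim,v=1,log=-}
step 2 deliver 1→0: 0={back,v=1,log=-}
step 3 deliver 1→2: 2={back,v=1,log=-}
step 4 deliver 0→2: —
step 5 deliver 1→0: —
step 6 deliver 2→1: —
step 7 deliver 1→0: —
step 8 timeout(2): 2={prim,v=2,log=-}
step 9 deliver 0→1: —
step 10 deliver 0→1: —
step 11 deliver 2→0: 0={back,v=2,log=-}
step 12 crash(0): 0={✗back,v=2,log=-}
step 13 recover(0): 0={back,v=2,log=-}
step 14 propose(0,'q'): —
step 15 deliver 0→1: —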